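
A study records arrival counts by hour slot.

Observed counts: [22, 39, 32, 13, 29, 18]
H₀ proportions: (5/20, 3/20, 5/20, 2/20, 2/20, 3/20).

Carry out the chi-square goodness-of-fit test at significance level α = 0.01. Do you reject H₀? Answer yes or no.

n = 153; E_i = n·p_i = [38.25, 22.95, 38.25, 15.30, 15.30, 22.95]
χ² = (22−38.25)²/38.25 + (39−22.95)²/22.95 + (32−38.25)²/38.25 + (13−15.30)²/15.30 + (29−15.30)²/15.30 + (18−22.95)²/22.95 = 32.8301
df = 5
p-value (upper-tail) = 0.00000
At α=0.01: p < α → reject H₀

reject H₀: yes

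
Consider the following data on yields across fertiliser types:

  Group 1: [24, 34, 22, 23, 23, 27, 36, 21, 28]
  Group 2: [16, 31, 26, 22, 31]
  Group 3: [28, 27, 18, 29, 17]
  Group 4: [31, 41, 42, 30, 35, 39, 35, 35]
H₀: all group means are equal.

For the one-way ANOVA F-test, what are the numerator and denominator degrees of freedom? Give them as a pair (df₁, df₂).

k = 4 groups, N = 27 total
df = (k−1, N−k) = (4−1, 27−4) = (3, 23)

degrees of freedom = [3, 23]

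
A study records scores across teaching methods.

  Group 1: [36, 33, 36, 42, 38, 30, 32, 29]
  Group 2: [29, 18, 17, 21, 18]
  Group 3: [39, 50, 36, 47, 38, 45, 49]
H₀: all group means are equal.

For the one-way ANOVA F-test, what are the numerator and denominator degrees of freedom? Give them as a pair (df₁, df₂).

degrees of freedom = [2, 17]

k = 3 groups, N = 20 total
df = (k−1, N−k) = (3−1, 20−3) = (2, 17)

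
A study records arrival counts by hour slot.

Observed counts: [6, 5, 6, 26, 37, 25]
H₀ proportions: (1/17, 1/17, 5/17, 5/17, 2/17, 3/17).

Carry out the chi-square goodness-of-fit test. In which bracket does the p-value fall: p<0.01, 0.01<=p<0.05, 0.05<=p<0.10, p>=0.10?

p-value bracket: p<0.01

n = 105; E_i = n·p_i = [6.18, 6.18, 30.88, 30.88, 12.35, 18.53]
χ² = (6−6.18)²/6.18 + (5−6.18)²/6.18 + (6−30.88)²/30.88 + (26−30.88)²/30.88 + (37−12.35)²/12.35 + (25−18.53)²/18.53 = 72.4854
df = 5
p-value (upper-tail) = 0.00000
→ bracket: p<0.01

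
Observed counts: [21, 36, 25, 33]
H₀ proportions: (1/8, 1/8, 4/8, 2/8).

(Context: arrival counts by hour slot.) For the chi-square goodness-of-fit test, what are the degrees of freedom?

degrees of freedom = 3

df = k − 1 = 4 − 1 = 3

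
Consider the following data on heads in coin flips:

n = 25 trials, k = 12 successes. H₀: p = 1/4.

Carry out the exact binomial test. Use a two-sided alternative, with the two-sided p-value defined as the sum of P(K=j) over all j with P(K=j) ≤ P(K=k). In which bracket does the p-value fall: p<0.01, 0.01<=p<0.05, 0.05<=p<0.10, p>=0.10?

Exact binomial: n=25, k=12, p₀=1/4=0.2500
P(X=j) = C(n,j)·p₀^j·(1−p₀)^(n−j); p = Σ P(X=j) over j with P(X=j) ≤ P(X=12)
p-value (two-sided) = 0.01776
→ bracket: 0.01<=p<0.05

p-value bracket: 0.01<=p<0.05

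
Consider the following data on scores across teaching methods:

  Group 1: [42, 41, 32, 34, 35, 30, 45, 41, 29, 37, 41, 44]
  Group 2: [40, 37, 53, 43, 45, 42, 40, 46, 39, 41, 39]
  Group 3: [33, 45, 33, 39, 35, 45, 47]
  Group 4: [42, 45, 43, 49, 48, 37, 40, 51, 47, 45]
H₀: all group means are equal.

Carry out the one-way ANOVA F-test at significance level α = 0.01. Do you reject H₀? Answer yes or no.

reject H₀: no

Group means [37.58, 42.27, 39.57, 44.70], grand mean 41.000
SSB = Σnᵢ(x̄ᵢ−x̄)² = 309.087; SSW = ΣΣ(x−x̄ᵢ)² = 918.913
MSB = 309.087/3 = 103.0291; MSW = 918.913/36 = 25.5254
F = MSB/MSW = 4.0363
df = (3, 36)
p-value (upper-tail) = 0.01424
At α=0.01: p ≥ α → fail to reject H₀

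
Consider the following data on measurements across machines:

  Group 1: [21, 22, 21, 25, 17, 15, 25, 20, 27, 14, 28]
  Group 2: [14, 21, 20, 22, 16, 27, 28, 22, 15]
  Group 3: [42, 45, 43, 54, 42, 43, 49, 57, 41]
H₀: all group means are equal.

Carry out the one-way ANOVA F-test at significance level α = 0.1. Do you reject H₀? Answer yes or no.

Group means [21.36, 20.56, 46.22], grand mean 28.828
SSB = Σnᵢ(x̄ᵢ−x̄)² = 3951.815; SSW = ΣΣ(x−x̄ᵢ)² = 684.323
MSB = 3951.815/2 = 1975.9073; MSW = 684.323/26 = 26.3201
F = MSB/MSW = 75.0721
df = (2, 26)
p-value (upper-tail) = 0.00000
At α=0.1: p < α → reject H₀

reject H₀: yes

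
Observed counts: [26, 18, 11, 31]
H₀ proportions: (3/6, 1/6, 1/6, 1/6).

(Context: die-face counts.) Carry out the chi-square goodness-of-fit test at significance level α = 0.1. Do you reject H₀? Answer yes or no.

reject H₀: yes

n = 86; E_i = n·p_i = [43.00, 14.33, 14.33, 14.33]
χ² = (26−43.00)²/43.00 + (18−14.33)²/14.33 + (11−14.33)²/14.33 + (31−14.33)²/14.33 = 27.8140
df = 3
p-value (upper-tail) = 0.00000
At α=0.1: p < α → reject H₀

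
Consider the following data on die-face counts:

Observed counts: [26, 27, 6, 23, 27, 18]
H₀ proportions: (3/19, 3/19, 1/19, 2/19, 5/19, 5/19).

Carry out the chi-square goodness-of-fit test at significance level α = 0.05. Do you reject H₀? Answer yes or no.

n = 127; E_i = n·p_i = [20.05, 20.05, 6.68, 13.37, 33.42, 33.42]
χ² = (26−20.05)²/20.05 + (27−20.05)²/20.05 + (6−6.68)²/6.68 + (23−13.37)²/13.37 + (27−33.42)²/33.42 + (18−33.42)²/33.42 = 19.5294
df = 5
p-value (upper-tail) = 0.00153
At α=0.05: p < α → reject H₀

reject H₀: yes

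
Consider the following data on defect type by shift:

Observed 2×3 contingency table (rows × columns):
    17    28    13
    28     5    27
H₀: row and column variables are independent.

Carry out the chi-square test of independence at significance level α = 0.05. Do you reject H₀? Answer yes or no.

Row totals [58, 60], col totals [45, 33, 40], n=118
χ² = (17−22.12)²/22.12 + (28−16.22)²/16.22 + (13−19.66)²/19.66 + (28−22.88)²/22.88 + (5−16.78)²/16.78 + (27−20.34)²/20.34 = 23.5921
df = 2
p-value (upper-tail) = 0.00001
At α=0.05: p < α → reject H₀

reject H₀: yes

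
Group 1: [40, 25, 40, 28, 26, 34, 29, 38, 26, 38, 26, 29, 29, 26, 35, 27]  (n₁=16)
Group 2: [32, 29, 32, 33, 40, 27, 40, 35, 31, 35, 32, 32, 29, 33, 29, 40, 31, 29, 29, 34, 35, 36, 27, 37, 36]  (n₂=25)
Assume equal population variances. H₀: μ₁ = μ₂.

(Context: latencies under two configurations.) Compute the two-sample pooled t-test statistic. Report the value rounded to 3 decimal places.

x̄₁=31.000, s₁=5.526, n₁=16
x̄₂=32.920, s₂=3.861, n₂=25
s_p² = [15·5.526² + 24·3.861²]/39 = 20.9190
SE = √(s_p²·(1/16+1/25)) = 1.4643
t = (31.000−32.920)/1.4643 = -1.3112
df = 39

test statistic = -1.311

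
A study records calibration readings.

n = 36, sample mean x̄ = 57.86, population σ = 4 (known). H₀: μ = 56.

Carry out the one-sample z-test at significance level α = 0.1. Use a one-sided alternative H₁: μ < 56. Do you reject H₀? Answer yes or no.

SE = σ/√n = 4/√36 = 0.6667
z = (x̄−μ₀)/SE = (57.86−56)/0.6667 = 2.7900
p-value (one-sided, H₁ less) = 0.99736
At α=0.1: p ≥ α → fail to reject H₀

reject H₀: no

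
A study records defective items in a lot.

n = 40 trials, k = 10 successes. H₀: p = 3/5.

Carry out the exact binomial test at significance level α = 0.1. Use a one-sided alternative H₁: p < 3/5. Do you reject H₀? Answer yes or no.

reject H₀: yes

Exact binomial: n=40, k=10, p₀=3/5=0.6000
P(X≤10) from Σ C(n,i)·p₀^i·(1−p₀)^(n−i)
p-value (one-sided, H₁ less) = 0.00001
At α=0.1: p < α → reject H₀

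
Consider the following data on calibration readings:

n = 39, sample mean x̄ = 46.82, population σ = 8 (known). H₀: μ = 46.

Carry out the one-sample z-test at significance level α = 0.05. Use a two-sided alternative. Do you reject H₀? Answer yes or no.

SE = σ/√n = 8/√39 = 1.2810
z = (x̄−μ₀)/SE = (46.82−46)/1.2810 = 0.6401
p-value (two-sided) = 0.52210
At α=0.05: p ≥ α → fail to reject H₀

reject H₀: no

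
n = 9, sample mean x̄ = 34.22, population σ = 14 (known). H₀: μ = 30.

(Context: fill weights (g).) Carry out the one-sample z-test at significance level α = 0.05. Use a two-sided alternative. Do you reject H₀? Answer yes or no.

reject H₀: no

SE = σ/√n = 14/√9 = 4.6667
z = (x̄−μ₀)/SE = (34.22−30)/4.6667 = 0.9043
p-value (two-sided) = 0.36584
At α=0.05: p ≥ α → fail to reject H₀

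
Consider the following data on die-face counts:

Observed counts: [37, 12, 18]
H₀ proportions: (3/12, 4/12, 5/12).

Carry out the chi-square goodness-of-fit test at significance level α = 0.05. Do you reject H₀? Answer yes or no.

reject H₀: yes

n = 67; E_i = n·p_i = [16.75, 22.33, 27.92]
χ² = (37−16.75)²/16.75 + (12−22.33)²/22.33 + (18−27.92)²/27.92 = 32.7851
df = 2
p-value (upper-tail) = 0.00000
At α=0.05: p < α → reject H₀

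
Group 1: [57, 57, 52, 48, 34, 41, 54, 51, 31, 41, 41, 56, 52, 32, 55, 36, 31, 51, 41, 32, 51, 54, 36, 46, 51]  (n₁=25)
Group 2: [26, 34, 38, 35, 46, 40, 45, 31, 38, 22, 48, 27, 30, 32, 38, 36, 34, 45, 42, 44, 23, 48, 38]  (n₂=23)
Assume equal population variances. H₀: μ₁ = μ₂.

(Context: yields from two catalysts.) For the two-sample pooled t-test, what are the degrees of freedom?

degrees of freedom = 46

df = n₁ + n₂ − 2 = 25 + 23 − 2 = 46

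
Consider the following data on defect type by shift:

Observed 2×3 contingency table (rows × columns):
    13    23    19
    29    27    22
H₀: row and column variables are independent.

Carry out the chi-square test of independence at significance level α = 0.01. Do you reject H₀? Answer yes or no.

Row totals [55, 78], col totals [42, 50, 41], n=133
χ² = (13−17.37)²/17.37 + (23−20.68)²/20.68 + (19−16.95)²/16.95 + (29−24.63)²/24.63 + (27−29.32)²/29.32 + (22−24.05)²/24.05 = 2.7392
df = 2
p-value (upper-tail) = 0.25421
At α=0.01: p ≥ α → fail to reject H₀

reject H₀: no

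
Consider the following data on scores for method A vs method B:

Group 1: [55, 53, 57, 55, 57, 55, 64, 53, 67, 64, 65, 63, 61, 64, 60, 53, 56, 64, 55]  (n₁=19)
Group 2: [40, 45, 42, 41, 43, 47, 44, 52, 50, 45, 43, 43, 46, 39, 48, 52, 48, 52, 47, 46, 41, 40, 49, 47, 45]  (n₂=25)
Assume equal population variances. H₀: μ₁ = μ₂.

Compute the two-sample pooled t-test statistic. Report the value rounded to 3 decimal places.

x̄₁=59.000, s₁=4.773, n₁=19
x̄₂=45.400, s₂=3.851, n₂=25
s_p² = [18·4.773² + 24·3.851²]/42 = 18.2381
SE = √(s_p²·(1/19+1/25)) = 1.2998
t = (59.000−45.400)/1.2998 = 10.4633
df = 42

test statistic = 10.463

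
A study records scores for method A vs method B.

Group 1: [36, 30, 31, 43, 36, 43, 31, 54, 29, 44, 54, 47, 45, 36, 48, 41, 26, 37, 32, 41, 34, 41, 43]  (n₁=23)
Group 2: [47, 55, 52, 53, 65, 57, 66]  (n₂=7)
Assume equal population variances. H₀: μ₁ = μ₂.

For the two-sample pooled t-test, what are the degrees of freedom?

df = n₁ + n₂ − 2 = 23 + 7 − 2 = 28

degrees of freedom = 28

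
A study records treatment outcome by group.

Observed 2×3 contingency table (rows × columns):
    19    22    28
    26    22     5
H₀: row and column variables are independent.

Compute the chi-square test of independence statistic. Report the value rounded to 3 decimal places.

Row totals [69, 53], col totals [45, 44, 33], n=122
χ² = (19−25.45)²/25.45 + (22−24.89)²/24.89 + (28−18.66)²/18.66 + (26−19.55)²/19.55 + (22−19.11)²/19.11 + (5−14.34)²/14.34 = 15.2837
df = 2

test statistic = 15.284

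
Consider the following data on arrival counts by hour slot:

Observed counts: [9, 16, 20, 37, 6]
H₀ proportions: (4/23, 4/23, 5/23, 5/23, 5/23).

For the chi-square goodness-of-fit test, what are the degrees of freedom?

df = k − 1 = 5 − 1 = 4

degrees of freedom = 4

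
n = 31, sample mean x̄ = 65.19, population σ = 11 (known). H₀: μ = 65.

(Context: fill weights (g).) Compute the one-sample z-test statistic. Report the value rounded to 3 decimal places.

test statistic = 0.096

SE = σ/√n = 11/√31 = 1.9757
z = (x̄−μ₀)/SE = (65.19−65)/1.9757 = 0.0962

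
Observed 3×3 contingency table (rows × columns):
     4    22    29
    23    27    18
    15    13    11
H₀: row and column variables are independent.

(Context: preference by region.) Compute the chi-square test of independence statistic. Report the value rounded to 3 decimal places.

Row totals [55, 68, 39], col totals [42, 62, 58], n=162
χ² = (4−14.26)²/14.26 + (22−21.05)²/21.05 + (29−19.69)²/19.69 + (23−17.63)²/17.63 + (27−26.02)²/26.02 + (18−24.35)²/24.35 + (15−10.11)²/10.11 + (13−14.93)²/14.93 + (11−13.96)²/13.96 = 18.3923
df = 4

test statistic = 18.392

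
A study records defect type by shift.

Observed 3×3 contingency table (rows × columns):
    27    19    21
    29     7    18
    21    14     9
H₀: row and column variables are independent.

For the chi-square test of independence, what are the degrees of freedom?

df = (r−1)(c−1) = (3−1)·(3−1) = 4

degrees of freedom = 4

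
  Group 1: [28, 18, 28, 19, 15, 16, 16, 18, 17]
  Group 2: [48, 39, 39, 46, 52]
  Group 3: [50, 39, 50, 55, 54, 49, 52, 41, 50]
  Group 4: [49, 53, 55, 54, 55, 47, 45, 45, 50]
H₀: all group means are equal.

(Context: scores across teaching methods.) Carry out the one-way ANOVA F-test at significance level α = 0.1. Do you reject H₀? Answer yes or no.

reject H₀: yes

Group means [19.44, 44.80, 48.89, 50.33], grand mean 40.375
SSB = Σnᵢ(x̄ᵢ−x̄)² = 5585.589; SSW = ΣΣ(x−x̄ᵢ)² = 701.911
MSB = 5585.589/3 = 1861.8630; MSW = 701.911/28 = 25.0683
F = MSB/MSW = 74.2717
df = (3, 28)
p-value (upper-tail) = 0.00000
At α=0.1: p < α → reject H₀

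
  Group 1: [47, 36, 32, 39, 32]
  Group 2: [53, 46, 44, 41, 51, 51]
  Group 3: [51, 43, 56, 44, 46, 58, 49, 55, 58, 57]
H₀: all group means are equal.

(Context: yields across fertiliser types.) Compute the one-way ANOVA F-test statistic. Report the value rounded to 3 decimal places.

Group means [37.20, 47.67, 51.70], grand mean 47.095
SSB = Σnᵢ(x̄ᵢ−x̄)² = 703.576; SSW = ΣΣ(x−x̄ᵢ)² = 578.233
MSB = 703.576/2 = 351.7881; MSW = 578.233/18 = 32.1241
F = MSB/MSW = 10.9509
df = (2, 18)

test statistic = 10.951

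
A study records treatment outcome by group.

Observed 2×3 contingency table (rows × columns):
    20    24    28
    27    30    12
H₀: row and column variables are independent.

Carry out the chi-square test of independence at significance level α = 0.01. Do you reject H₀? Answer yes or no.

Row totals [72, 69], col totals [47, 54, 40], n=141
χ² = (20−24.00)²/24.00 + (24−27.57)²/27.57 + (28−20.43)²/20.43 + (27−23.00)²/23.00 + (30−26.43)²/26.43 + (12−19.57)²/19.57 = 8.0490
df = 2
p-value (upper-tail) = 0.01787
At α=0.01: p ≥ α → fail to reject H₀

reject H₀: no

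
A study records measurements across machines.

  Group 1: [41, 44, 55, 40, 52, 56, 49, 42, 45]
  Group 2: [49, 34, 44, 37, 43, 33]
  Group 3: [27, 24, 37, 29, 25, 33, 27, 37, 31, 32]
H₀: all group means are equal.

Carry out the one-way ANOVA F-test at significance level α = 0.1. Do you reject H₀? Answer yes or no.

Group means [47.11, 40.00, 30.20], grand mean 38.640
SSB = Σnᵢ(x̄ᵢ−x̄)² = 1369.271; SSW = ΣΣ(x−x̄ᵢ)² = 688.489
MSB = 1369.271/2 = 684.6356; MSW = 688.489/22 = 31.2949
F = MSB/MSW = 21.8769
df = (2, 22)
p-value (upper-tail) = 0.00001
At α=0.1: p < α → reject H₀

reject H₀: yes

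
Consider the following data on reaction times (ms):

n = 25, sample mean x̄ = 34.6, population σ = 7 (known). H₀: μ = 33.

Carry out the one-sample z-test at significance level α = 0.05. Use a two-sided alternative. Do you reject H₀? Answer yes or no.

reject H₀: no

SE = σ/√n = 7/√25 = 1.4000
z = (x̄−μ₀)/SE = (34.6−33)/1.4000 = 1.1429
p-value (two-sided) = 0.25310
At α=0.05: p ≥ α → fail to reject H₀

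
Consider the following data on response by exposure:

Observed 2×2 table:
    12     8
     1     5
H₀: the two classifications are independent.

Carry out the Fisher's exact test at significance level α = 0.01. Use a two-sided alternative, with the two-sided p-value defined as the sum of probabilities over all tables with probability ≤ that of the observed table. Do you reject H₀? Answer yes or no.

Margins: r₁=20, r₂=6, c₁=13, c₂=13, n=26
p_obs = C(20,12)·C(6,1)/C(26,13); sum pmf over tables with pmf ≤ p_obs
p-value (two-sided) = 0.16025
At α=0.01: p ≥ α → fail to reject H₀

reject H₀: no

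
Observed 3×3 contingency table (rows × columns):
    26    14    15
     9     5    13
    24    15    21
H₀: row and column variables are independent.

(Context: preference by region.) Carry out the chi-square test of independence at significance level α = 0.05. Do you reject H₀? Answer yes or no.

Row totals [55, 27, 60], col totals [59, 34, 49], n=142
χ² = (26−22.85)²/22.85 + (14−13.17)²/13.17 + (15−18.98)²/18.98 + (9−11.22)²/11.22 + (5−6.46)²/6.46 + (13−9.32)²/9.32 + (24−24.93)²/24.93 + (15−14.37)²/14.37 + (21−20.70)²/20.70 = 3.6136
df = 4
p-value (upper-tail) = 0.46082
At α=0.05: p ≥ α → fail to reject H₀

reject H₀: no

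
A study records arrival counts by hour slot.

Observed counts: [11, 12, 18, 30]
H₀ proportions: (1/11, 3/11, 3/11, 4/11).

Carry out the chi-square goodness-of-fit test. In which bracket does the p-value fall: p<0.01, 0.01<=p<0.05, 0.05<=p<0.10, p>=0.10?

p-value bracket: 0.05<=p<0.10

n = 71; E_i = n·p_i = [6.45, 19.36, 19.36, 25.82]
χ² = (11−6.45)²/6.45 + (12−19.36)²/19.36 + (18−19.36)²/19.36 + (30−25.82)²/25.82 = 6.7746
df = 3
p-value (upper-tail) = 0.07944
→ bracket: 0.05<=p<0.10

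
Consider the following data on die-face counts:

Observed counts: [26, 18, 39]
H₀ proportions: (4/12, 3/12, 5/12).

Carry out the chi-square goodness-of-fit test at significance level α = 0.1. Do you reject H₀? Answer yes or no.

n = 83; E_i = n·p_i = [27.67, 20.75, 34.58]
χ² = (26−27.67)²/27.67 + (18−20.75)²/20.75 + (39−34.58)²/34.58 = 1.0289
df = 2
p-value (upper-tail) = 0.59782
At α=0.1: p ≥ α → fail to reject H₀

reject H₀: no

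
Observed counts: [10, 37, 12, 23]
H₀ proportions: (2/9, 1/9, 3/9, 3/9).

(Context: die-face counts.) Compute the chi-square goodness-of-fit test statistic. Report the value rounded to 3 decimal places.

test statistic = 98.366

n = 82; E_i = n·p_i = [18.22, 9.11, 27.33, 27.33]
χ² = (10−18.22)²/18.22 + (37−9.11)²/9.11 + (12−27.33)²/27.33 + (23−27.33)²/27.33 = 98.3659
df = 3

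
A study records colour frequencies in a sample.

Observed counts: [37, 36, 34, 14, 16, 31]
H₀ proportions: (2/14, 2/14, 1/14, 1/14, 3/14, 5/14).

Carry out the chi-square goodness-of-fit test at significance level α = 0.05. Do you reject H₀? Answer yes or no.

reject H₀: yes

n = 168; E_i = n·p_i = [24.00, 24.00, 12.00, 12.00, 36.00, 60.00]
χ² = (37−24.00)²/24.00 + (36−24.00)²/24.00 + (34−12.00)²/12.00 + (14−12.00)²/12.00 + (16−36.00)²/36.00 + (31−60.00)²/60.00 = 78.8361
df = 5
p-value (upper-tail) = 0.00000
At α=0.05: p < α → reject H₀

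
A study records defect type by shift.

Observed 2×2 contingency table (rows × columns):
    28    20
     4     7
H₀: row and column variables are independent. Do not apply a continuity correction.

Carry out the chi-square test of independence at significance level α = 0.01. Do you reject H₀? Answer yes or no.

Row totals [48, 11], col totals [32, 27], n=59
χ² = (28−26.03)²/26.03 + (20−21.97)²/21.97 + (4−5.97)²/5.97 + (7−5.03)²/5.03 = 1.7403
df = 1
p-value (upper-tail) = 0.18710
At α=0.01: p ≥ α → fail to reject H₀

reject H₀: no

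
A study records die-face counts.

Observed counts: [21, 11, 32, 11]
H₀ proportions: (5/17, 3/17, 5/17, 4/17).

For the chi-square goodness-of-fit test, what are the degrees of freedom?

df = k − 1 = 4 − 1 = 3

degrees of freedom = 3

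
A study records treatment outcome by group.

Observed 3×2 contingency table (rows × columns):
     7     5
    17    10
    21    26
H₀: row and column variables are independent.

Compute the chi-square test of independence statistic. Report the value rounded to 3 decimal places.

test statistic = 2.499

Row totals [12, 27, 47], col totals [45, 41], n=86
χ² = (7−6.28)²/6.28 + (5−5.72)²/5.72 + (17−14.13)²/14.13 + (10−12.87)²/12.87 + (21−24.59)²/24.59 + (26−22.41)²/22.41 = 2.4994
df = 2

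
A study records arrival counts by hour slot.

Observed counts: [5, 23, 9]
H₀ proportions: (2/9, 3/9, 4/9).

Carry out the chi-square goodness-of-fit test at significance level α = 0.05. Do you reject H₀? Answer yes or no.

reject H₀: yes

n = 37; E_i = n·p_i = [8.22, 12.33, 16.44]
χ² = (5−8.22)²/8.22 + (23−12.33)²/12.33 + (9−16.44)²/16.44 = 13.8581
df = 2
p-value (upper-tail) = 0.00098
At α=0.05: p < α → reject H₀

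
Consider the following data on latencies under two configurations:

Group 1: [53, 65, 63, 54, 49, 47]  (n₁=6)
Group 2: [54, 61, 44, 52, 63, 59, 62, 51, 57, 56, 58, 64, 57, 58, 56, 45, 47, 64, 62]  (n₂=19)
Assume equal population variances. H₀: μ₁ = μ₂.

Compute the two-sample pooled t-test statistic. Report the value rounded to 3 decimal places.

x̄₁=55.167, s₁=7.333, n₁=6
x̄₂=56.316, s₂=6.156, n₂=19
s_p² = [5·7.333² + 18·6.156²]/23 = 41.3452
SE = √(s_p²·(1/6+1/19)) = 3.0111
t = (55.167−56.316)/3.0111 = -0.3816
df = 23

test statistic = -0.382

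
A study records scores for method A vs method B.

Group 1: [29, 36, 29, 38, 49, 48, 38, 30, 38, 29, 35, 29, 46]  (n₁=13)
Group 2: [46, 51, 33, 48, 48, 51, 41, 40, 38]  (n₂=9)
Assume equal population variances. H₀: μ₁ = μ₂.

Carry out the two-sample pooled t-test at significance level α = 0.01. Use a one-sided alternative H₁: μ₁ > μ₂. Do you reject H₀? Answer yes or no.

x̄₁=36.462, s₁=7.389, n₁=13
x̄₂=44.000, s₂=6.285, n₂=9
s_p² = [12·7.389² + 8·6.285²]/20 = 48.5615
SE = √(s_p²·(1/13+1/9)) = 3.0218
t = (36.462−44.000)/3.0218 = -2.4947
df = 20
p-value (one-sided, H₁ greater) = 0.98926
At α=0.01: p ≥ α → fail to reject H₀

reject H₀: no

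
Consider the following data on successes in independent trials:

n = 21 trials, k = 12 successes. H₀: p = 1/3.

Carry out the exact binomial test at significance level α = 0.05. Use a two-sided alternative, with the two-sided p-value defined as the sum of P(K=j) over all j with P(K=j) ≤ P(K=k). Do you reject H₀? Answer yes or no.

reject H₀: yes

Exact binomial: n=21, k=12, p₀=1/3=0.3333
P(X=j) = C(n,j)·p₀^j·(1−p₀)^(n−j); p = Σ P(X=j) over j with P(X=j) ≤ P(X=12)
p-value (two-sided) = 0.03403
At α=0.05: p < α → reject H₀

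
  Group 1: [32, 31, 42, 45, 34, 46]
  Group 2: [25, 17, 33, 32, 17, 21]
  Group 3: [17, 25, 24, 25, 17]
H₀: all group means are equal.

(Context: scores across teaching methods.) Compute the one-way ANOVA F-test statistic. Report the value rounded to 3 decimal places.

Group means [38.33, 24.17, 21.60], grand mean 28.412
SSB = Σnᵢ(x̄ᵢ−x̄)² = 930.751; SSW = ΣΣ(x−x̄ᵢ)² = 553.367
MSB = 930.751/2 = 465.3755; MSW = 553.367/14 = 39.5262
F = MSB/MSW = 11.7739
df = (2, 14)

test statistic = 11.774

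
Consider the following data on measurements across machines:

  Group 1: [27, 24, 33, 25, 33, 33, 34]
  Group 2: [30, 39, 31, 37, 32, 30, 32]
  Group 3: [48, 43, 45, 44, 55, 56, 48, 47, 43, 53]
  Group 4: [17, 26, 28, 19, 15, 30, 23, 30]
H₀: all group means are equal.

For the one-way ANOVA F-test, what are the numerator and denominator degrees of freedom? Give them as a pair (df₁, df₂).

k = 4 groups, N = 32 total
df = (k−1, N−k) = (4−1, 32−4) = (3, 28)

degrees of freedom = [3, 28]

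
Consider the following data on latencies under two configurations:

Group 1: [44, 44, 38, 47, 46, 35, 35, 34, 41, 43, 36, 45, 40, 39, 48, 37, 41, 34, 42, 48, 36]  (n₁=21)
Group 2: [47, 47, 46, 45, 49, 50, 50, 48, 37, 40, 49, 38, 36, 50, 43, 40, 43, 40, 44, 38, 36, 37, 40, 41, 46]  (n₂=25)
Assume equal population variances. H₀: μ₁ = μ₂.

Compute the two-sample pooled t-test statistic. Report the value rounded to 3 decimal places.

x̄₁=40.619, s₁=4.717, n₁=21
x̄₂=43.200, s₂=4.822, n₂=25
s_p² = [20·4.717² + 24·4.822²]/44 = 22.7944
SE = √(s_p²·(1/21+1/25)) = 1.4132
t = (40.619−43.200)/1.4132 = -1.8263
df = 44

test statistic = -1.826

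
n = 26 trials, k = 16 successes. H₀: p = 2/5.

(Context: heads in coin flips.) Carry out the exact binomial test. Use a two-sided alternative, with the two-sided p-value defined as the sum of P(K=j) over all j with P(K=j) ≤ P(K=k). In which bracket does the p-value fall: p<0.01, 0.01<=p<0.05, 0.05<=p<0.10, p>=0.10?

p-value bracket: 0.01<=p<0.05

Exact binomial: n=26, k=16, p₀=2/5=0.4000
P(X=j) = C(n,j)·p₀^j·(1−p₀)^(n−j); p = Σ P(X=j) over j with P(X=j) ≤ P(X=16)
p-value (two-sided) = 0.02829
→ bracket: 0.01<=p<0.05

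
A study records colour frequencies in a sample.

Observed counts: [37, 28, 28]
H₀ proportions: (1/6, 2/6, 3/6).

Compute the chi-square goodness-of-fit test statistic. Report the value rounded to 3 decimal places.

n = 93; E_i = n·p_i = [15.50, 31.00, 46.50]
χ² = (37−15.50)²/15.50 + (28−31.00)²/31.00 + (28−46.50)²/46.50 = 37.4731
df = 2

test statistic = 37.473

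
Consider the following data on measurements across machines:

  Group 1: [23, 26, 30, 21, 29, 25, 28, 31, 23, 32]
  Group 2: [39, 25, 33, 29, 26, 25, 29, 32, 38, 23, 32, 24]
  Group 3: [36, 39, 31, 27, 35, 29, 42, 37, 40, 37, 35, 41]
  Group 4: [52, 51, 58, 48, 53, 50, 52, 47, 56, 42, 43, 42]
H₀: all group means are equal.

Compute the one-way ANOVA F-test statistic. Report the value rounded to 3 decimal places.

Group means [26.80, 29.58, 35.75, 49.50], grand mean 35.783
SSB = Σnᵢ(x̄ᵢ−x̄)² = 3526.059; SSW = ΣΣ(x−x̄ᵢ)² = 989.767
MSB = 3526.059/3 = 1175.3531; MSW = 989.767/42 = 23.5659
F = MSB/MSW = 49.8752
df = (3, 42)

test statistic = 49.875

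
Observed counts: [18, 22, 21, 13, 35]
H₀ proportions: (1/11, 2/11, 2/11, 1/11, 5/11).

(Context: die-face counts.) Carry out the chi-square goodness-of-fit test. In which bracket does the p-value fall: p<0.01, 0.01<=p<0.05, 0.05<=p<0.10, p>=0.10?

p-value bracket: 0.01<=p<0.05

n = 109; E_i = n·p_i = [9.91, 19.82, 19.82, 9.91, 49.55]
χ² = (18−9.91)²/9.91 + (22−19.82)²/19.82 + (21−19.82)²/19.82 + (13−9.91)²/9.91 + (35−49.55)²/49.55 = 12.1514
df = 4
p-value (upper-tail) = 0.01626
→ bracket: 0.01<=p<0.05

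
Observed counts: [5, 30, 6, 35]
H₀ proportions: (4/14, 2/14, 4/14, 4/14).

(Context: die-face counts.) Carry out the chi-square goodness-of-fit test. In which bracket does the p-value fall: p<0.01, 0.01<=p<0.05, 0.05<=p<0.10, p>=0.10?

n = 76; E_i = n·p_i = [21.71, 10.86, 21.71, 21.71]
χ² = (5−21.71)²/21.71 + (30−10.86)²/10.86 + (6−21.71)²/21.71 + (35−21.71)²/21.71 = 66.1184
df = 3
p-value (upper-tail) = 0.00000
→ bracket: p<0.01

p-value bracket: p<0.01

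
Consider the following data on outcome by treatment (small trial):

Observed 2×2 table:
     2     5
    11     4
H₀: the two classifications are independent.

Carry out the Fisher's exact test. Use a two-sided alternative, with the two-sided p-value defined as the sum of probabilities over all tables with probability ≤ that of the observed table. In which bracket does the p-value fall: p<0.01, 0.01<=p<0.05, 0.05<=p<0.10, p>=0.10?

p-value bracket: 0.05<=p<0.10

Margins: r₁=7, r₂=15, c₁=13, c₂=9, n=22
p_obs = C(7,2)·C(15,11)/C(22,13); sum pmf over tables with pmf ≤ p_obs
p-value (two-sided) = 0.07430
→ bracket: 0.05<=p<0.10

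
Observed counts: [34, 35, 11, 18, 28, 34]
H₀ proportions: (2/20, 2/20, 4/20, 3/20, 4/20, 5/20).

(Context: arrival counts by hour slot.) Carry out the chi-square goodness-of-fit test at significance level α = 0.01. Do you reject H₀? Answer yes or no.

n = 160; E_i = n·p_i = [16.00, 16.00, 32.00, 24.00, 32.00, 40.00]
χ² = (34−16.00)²/16.00 + (35−16.00)²/16.00 + (11−32.00)²/32.00 + (18−24.00)²/24.00 + (28−32.00)²/32.00 + (34−40.00)²/40.00 = 59.4937
df = 5
p-value (upper-tail) = 0.00000
At α=0.01: p < α → reject H₀

reject H₀: yes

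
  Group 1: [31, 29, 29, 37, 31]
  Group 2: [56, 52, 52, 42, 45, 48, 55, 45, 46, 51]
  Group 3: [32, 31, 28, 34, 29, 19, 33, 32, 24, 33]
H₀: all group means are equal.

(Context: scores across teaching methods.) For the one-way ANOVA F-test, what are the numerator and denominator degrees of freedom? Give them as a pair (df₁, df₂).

k = 3 groups, N = 25 total
df = (k−1, N−k) = (3−1, 25−3) = (2, 22)

degrees of freedom = [2, 22]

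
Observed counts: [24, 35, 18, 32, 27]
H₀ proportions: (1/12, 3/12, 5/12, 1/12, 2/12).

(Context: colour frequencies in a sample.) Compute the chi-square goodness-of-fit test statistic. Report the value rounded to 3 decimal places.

n = 136; E_i = n·p_i = [11.33, 34.00, 56.67, 11.33, 22.67]
χ² = (24−11.33)²/11.33 + (35−34.00)²/34.00 + (18−56.67)²/56.67 + (32−11.33)²/11.33 + (27−22.67)²/22.67 = 79.0853
df = 4

test statistic = 79.085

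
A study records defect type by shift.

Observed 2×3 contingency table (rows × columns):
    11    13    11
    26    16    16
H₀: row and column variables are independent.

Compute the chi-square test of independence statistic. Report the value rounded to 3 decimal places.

test statistic = 1.735

Row totals [35, 58], col totals [37, 29, 27], n=93
χ² = (11−13.92)²/13.92 + (13−10.91)²/10.91 + (11−10.16)²/10.16 + (26−23.08)²/23.08 + (16−18.09)²/18.09 + (16−16.84)²/16.84 = 1.7353
df = 2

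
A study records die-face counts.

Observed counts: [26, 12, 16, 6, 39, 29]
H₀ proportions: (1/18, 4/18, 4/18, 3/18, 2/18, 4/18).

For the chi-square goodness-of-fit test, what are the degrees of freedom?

degrees of freedom = 5

df = k − 1 = 6 − 1 = 5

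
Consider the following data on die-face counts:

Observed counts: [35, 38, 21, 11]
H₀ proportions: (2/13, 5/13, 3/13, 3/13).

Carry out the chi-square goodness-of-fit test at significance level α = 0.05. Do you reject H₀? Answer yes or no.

reject H₀: yes

n = 105; E_i = n·p_i = [16.15, 40.38, 24.23, 24.23]
χ² = (35−16.15)²/16.15 + (38−40.38)²/40.38 + (21−24.23)²/24.23 + (11−24.23)²/24.23 = 29.7832
df = 3
p-value (upper-tail) = 0.00000
At α=0.05: p < α → reject H₀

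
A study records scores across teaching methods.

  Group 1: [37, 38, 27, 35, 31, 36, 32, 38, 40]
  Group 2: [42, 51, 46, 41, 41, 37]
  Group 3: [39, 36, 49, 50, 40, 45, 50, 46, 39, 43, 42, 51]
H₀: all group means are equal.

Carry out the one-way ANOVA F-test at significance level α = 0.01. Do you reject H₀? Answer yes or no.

Group means [34.89, 43.00, 44.17], grand mean 40.815
SSB = Σnᵢ(x̄ᵢ−x̄)² = 479.519; SSW = ΣΣ(x−x̄ᵢ)² = 540.556
MSB = 479.519/2 = 239.7593; MSW = 540.556/24 = 22.5231
F = MSB/MSW = 10.6450
df = (2, 24)
p-value (upper-tail) = 0.00049
At α=0.01: p < α → reject H₀

reject H₀: yes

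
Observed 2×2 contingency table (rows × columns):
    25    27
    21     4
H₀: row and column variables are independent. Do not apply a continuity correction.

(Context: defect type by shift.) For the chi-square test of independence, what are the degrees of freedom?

degrees of freedom = 1

df = (r−1)(c−1) = (2−1)·(2−1) = 1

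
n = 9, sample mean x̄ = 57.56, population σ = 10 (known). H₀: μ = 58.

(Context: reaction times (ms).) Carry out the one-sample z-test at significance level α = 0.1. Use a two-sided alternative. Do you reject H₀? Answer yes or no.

SE = σ/√n = 10/√9 = 3.3333
z = (x̄−μ₀)/SE = (57.56−58)/3.3333 = -0.1320
p-value (two-sided) = 0.89498
At α=0.1: p ≥ α → fail to reject H₀

reject H₀: no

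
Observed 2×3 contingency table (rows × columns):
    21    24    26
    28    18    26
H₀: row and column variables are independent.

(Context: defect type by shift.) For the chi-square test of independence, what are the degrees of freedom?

df = (r−1)(c−1) = (2−1)·(3−1) = 2

degrees of freedom = 2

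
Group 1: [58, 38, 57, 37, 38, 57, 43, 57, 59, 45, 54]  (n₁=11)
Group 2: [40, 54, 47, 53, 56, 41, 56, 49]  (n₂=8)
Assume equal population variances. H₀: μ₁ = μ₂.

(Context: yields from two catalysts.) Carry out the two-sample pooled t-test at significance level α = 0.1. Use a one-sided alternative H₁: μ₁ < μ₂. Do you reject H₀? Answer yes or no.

reject H₀: no

x̄₁=49.364, s₁=9.135, n₁=11
x̄₂=49.500, s₂=6.392, n₂=8
s_p² = [10·9.135² + 7·6.392²]/17 = 65.9144
SE = √(s_p²·(1/11+1/8)) = 3.7725
t = (49.364−49.500)/3.7725 = -0.0361
df = 17
p-value (one-sided, H₁ less) = 0.48579
At α=0.1: p ≥ α → fail to reject H₀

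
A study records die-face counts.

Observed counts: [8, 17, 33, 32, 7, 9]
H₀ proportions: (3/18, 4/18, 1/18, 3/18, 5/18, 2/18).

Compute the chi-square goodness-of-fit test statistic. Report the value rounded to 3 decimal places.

test statistic = 161.320

n = 106; E_i = n·p_i = [17.67, 23.56, 5.89, 17.67, 29.44, 11.78]
χ² = (8−17.67)²/17.67 + (17−23.56)²/23.56 + (33−5.89)²/5.89 + (32−17.67)²/17.67 + (7−29.44)²/29.44 + (9−11.78)²/11.78 = 161.3198
df = 5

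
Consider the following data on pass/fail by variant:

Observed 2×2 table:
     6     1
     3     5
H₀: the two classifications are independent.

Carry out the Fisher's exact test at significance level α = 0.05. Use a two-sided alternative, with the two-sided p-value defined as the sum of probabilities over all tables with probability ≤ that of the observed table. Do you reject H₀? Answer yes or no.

Margins: r₁=7, r₂=8, c₁=9, c₂=6, n=15
p_obs = C(7,6)·C(8,3)/C(15,9); sum pmf over tables with pmf ≤ p_obs
p-value (two-sided) = 0.11888
At α=0.05: p ≥ α → fail to reject H₀

reject H₀: no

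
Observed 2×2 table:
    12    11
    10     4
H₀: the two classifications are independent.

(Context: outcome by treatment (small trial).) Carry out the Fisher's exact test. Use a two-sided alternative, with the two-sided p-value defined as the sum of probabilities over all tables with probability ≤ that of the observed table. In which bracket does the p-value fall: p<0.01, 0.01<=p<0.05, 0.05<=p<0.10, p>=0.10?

Margins: r₁=23, r₂=14, c₁=22, c₂=15, n=37
p_obs = C(23,12)·C(14,10)/C(37,22); sum pmf over tables with pmf ≤ p_obs
p-value (two-sided) = 0.31364
→ bracket: p>=0.10

p-value bracket: p>=0.10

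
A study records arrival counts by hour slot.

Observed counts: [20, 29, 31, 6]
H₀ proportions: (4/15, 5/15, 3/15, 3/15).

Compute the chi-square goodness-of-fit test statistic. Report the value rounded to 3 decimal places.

n = 86; E_i = n·p_i = [22.93, 28.67, 17.20, 17.20]
χ² = (20−22.93)²/22.93 + (29−28.67)²/28.67 + (31−17.20)²/17.20 + (6−17.20)²/17.20 = 18.7442
df = 3

test statistic = 18.744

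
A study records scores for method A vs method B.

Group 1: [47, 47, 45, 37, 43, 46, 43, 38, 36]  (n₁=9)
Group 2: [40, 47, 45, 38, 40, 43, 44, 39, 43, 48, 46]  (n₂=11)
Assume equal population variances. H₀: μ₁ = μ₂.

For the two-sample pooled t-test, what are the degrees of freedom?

df = n₁ + n₂ − 2 = 9 + 11 − 2 = 18

degrees of freedom = 18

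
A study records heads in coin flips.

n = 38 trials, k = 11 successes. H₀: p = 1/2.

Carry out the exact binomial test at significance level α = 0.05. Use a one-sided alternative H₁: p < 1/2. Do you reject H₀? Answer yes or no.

reject H₀: yes

Exact binomial: n=38, k=11, p₀=1/2=0.5000
P(X≤11) from Σ C(n,i)·p₀^i·(1−p₀)^(n−i)
p-value (one-sided, H₁ less) = 0.00693
At α=0.05: p < α → reject H₀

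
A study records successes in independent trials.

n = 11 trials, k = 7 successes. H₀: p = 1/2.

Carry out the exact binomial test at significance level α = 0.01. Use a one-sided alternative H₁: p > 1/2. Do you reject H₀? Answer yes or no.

reject H₀: no

Exact binomial: n=11, k=7, p₀=1/2=0.5000
P(X≥7) from Σ C(n,i)·p₀^i·(1−p₀)^(n−i)
p-value (one-sided, H₁ greater) = 0.27441
At α=0.01: p ≥ α → fail to reject H₀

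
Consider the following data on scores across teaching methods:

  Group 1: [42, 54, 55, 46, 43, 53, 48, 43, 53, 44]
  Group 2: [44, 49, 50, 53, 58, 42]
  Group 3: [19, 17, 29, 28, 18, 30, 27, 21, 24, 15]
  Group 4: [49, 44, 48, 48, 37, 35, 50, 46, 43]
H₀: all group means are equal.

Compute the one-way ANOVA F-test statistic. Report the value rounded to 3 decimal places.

Group means [48.10, 49.33, 22.80, 44.44], grand mean 40.143
SSB = Σnᵢ(x̄ᵢ−x̄)² = 4314.230; SSW = ΣΣ(x−x̄ᵢ)² = 910.056
MSB = 4314.230/3 = 1438.0767; MSW = 910.056/31 = 29.3566
F = MSB/MSW = 48.9864
df = (3, 31)

test statistic = 48.986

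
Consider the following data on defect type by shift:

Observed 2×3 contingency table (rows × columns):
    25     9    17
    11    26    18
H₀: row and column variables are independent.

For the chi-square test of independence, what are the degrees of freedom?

df = (r−1)(c−1) = (2−1)·(3−1) = 2

degrees of freedom = 2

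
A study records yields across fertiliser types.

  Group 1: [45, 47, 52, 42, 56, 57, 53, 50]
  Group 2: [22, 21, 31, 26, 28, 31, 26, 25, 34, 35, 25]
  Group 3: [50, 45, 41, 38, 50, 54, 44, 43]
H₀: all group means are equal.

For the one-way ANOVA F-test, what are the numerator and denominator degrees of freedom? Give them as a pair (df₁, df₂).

degrees of freedom = [2, 24]

k = 3 groups, N = 27 total
df = (k−1, N−k) = (3−1, 27−3) = (2, 24)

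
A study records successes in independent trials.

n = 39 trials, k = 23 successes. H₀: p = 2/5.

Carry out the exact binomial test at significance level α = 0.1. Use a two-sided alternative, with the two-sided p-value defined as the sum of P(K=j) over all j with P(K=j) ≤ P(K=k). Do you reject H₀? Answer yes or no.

reject H₀: yes

Exact binomial: n=39, k=23, p₀=2/5=0.4000
P(X=j) = C(n,j)·p₀^j·(1−p₀)^(n−j); p = Σ P(X=j) over j with P(X=j) ≤ P(X=23)
p-value (two-sided) = 0.02104
At α=0.1: p < α → reject H₀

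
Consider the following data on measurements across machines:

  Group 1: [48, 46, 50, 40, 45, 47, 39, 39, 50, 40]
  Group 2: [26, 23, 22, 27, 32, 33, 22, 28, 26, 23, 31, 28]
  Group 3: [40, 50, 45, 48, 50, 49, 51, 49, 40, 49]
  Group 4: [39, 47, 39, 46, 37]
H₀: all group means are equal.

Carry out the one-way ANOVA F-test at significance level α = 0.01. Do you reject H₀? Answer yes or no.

reject H₀: yes

Group means [44.40, 26.75, 47.10, 41.60], grand mean 39.027
SSB = Σnᵢ(x̄ᵢ−x̄)² = 2782.223; SSW = ΣΣ(x−x̄ᵢ)² = 576.750
MSB = 2782.223/3 = 927.4077; MSW = 576.750/33 = 17.4773
F = MSB/MSW = 53.0636
df = (3, 33)
p-value (upper-tail) = 0.00000
At α=0.01: p < α → reject H₀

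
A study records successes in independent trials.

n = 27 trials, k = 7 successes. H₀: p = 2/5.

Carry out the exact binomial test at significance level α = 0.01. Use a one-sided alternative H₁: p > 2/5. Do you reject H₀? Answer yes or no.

Exact binomial: n=27, k=7, p₀=2/5=0.4000
P(X≥7) from Σ C(n,i)·p₀^i·(1−p₀)^(n−i)
p-value (one-sided, H₁ greater) = 0.95791
At α=0.01: p ≥ α → fail to reject H₀

reject H₀: no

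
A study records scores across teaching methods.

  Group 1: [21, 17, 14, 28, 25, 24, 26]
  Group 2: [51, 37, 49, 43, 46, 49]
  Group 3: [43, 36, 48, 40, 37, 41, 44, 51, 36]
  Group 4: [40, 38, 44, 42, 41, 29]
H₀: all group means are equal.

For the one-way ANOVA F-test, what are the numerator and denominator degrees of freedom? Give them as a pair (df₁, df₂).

degrees of freedom = [3, 24]

k = 4 groups, N = 28 total
df = (k−1, N−k) = (4−1, 28−4) = (3, 24)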